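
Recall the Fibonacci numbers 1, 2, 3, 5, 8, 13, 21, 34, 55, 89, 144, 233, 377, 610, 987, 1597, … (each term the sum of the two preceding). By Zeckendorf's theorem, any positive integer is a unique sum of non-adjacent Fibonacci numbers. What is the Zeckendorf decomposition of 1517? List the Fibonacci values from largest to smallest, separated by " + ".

Greedy algorithm:
take 987 (≤ 1517); 1517 − 987 = 530
take 377 (≤ 530); 530 − 377 = 153
take 144 (≤ 153); 153 − 144 = 9
take 8 (≤ 9); 9 − 8 = 1
take 1 (≤ 1); 1 − 1 = 0
So 1517 = 987 + 377 + 144 + 8 + 1, with no two terms consecutive in the sequence.

987 + 377 + 144 + 8 + 1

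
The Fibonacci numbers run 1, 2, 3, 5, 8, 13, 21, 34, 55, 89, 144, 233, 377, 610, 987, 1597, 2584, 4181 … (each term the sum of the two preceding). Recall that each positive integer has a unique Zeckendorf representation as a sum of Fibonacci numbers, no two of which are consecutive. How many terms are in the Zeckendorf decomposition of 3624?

Greedily peel off the largest Fibonacci term at each step:
3624 − 2584 = 1040
1040 − 987 = 53
53 − 34 = 19
19 − 13 = 6
6 − 5 = 1
1 − 1 = 0
3624 = 2584 + 987 + 34 + 13 + 5 + 1, which has 6 terms.

6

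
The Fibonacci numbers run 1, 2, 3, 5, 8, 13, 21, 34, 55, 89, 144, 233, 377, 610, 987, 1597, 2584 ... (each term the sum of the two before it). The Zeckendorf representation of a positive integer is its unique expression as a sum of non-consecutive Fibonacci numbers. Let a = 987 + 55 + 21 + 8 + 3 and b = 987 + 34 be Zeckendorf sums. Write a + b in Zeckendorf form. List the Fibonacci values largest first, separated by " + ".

1597 + 377 + 89 + 21 + 8 + 3

The two numbers are 1074 and 1021, so their sum is 2095.
1597 ≤ 2095 < 2584, so take 1597; remainder 498
377 ≤ 498 < 610, so take 377; remainder 121
89 ≤ 121 < 144, so take 89; remainder 32
21 ≤ 32 < 34, so take 21; remainder 11
8 ≤ 11 < 13, so take 8; remainder 3
3 ≤ 3 < 5, so take 3; remainder 0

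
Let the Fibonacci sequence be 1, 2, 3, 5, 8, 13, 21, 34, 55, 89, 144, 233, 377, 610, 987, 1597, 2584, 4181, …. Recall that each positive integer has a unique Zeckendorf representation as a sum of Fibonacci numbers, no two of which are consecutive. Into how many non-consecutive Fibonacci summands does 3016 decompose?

3

2584 ≤ 3016 < 4181, so take 2584; remainder 432
377 ≤ 432 < 610, so take 377; remainder 55
55 ≤ 55 < 89, so take 55; remainder 0
3016 = 2584 + 377 + 55, which has 3 terms.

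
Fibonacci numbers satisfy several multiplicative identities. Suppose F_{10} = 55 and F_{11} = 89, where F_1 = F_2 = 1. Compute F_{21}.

By F_{2k+1} = F_k² + F_{k+1}²: F_{21} = 55² + 89² = 3025 + 7921 = 10946.

10946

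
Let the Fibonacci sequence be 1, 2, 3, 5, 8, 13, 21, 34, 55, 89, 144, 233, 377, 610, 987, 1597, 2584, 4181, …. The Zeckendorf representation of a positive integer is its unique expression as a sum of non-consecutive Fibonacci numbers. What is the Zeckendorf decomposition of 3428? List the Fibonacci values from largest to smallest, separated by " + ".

2584 + 610 + 233 + 1

Greedy algorithm:
3428 − 2584 = 844
844 − 610 = 234
234 − 233 = 1
1 − 1 = 0
So 3428 = 2584 + 610 + 233 + 1, with no two terms consecutive in the sequence.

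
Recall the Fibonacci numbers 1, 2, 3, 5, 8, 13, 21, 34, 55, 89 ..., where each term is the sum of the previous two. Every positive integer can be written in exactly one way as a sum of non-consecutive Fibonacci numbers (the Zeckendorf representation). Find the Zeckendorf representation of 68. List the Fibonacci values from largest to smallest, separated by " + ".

55 + 13

largest Fibonacci ≤ 68 is 55; 68 − 55 = 13
largest Fibonacci ≤ 13 is 13; 13 − 13 = 0
So 68 = 55 + 13, with no two terms consecutive in the sequence.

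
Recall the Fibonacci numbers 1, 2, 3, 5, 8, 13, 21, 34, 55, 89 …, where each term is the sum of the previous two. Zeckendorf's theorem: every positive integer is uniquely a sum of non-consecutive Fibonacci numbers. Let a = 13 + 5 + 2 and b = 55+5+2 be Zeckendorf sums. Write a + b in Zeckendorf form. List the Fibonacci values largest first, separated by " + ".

The two numbers are 20 and 62, so their sum is 82.
82: greatest Fibonacci not exceeding it is 55, leaving 27
27: greatest Fibonacci not exceeding it is 21, leaving 6
6: greatest Fibonacci not exceeding it is 5, leaving 1
1: greatest Fibonacci not exceeding it is 1, leaving 0

55 + 21 + 5 + 1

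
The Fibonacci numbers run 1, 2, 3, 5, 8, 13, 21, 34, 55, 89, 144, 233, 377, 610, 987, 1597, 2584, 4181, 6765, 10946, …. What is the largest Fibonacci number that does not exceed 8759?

6765

6765 ≤ 8759 < 10946, so the largest Fibonacci number not exceeding 8759 is 6765.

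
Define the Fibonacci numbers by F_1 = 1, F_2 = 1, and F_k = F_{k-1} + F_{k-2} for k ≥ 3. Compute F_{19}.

Iterating the recurrence up to F_{11} = 89 and F_{10} = 55:
F_{12} = F_{11} + F_{10} = 89 + 55 = 144
F_{13} = F_{12} + F_{11} = 144 + 89 = 233
F_{14} = F_{13} + F_{12} = 233 + 144 = 377
F_{15} = F_{14} + F_{13} = 377 + 233 = 610
F_{16} = F_{15} + F_{14} = 610 + 377 = 987
F_{17} = F_{16} + F_{15} = 987 + 610 = 1597
F_{18} = F_{17} + F_{16} = 1597 + 987 = 2584
F_{19} = F_{18} + F_{17} = 2584 + 1597 = 4181

4181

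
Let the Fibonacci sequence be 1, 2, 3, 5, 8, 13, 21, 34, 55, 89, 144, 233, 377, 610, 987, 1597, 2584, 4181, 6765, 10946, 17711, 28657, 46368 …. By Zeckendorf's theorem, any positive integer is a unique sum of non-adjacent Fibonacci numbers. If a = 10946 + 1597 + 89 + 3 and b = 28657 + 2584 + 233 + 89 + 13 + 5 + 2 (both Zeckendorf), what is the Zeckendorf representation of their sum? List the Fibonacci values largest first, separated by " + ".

28657 + 10946 + 4181 + 377 + 55 + 2

The two numbers are 12635 and 31583, so their sum is 44218.
Greedily peel off the largest Fibonacci term at each step:
44218 − 28657 = 15561
15561 − 10946 = 4615
4615 − 4181 = 434
434 − 377 = 57
57 − 55 = 2
2 − 2 = 0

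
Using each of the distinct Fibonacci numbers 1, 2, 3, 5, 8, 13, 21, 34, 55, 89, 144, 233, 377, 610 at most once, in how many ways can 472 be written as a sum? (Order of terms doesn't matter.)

Starting from the Zeckendorf form and repeatedly splitting a term F_k into F_{k−1} + F_{k−2} (when neither is already used) reaches every representation.
472 = 377+89+5+1 = 377+89+3+2+1 = 377+55+34+5+1 = 233+144+89+5+1 = … (10 more), for 14 in all.

14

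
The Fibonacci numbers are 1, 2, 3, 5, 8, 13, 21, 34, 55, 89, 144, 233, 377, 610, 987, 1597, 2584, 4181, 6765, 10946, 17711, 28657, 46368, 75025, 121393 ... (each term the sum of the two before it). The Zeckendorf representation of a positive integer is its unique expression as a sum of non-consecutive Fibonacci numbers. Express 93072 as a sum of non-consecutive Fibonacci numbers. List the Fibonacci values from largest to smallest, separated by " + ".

75025 + 17711 + 233 + 89 + 13 + 1

Greedy algorithm:
subtract 75025 from 93072: 18047 remains
subtract 17711 from 18047: 336 remains
subtract 233 from 336: 103 remains
subtract 89 from 103: 14 remains
subtract 13 from 14: 1 remains
subtract 1 from 1: 0 remains
So 93072 = 75025 + 17711 + 233 + 89 + 13 + 1, with no two terms consecutive in the sequence.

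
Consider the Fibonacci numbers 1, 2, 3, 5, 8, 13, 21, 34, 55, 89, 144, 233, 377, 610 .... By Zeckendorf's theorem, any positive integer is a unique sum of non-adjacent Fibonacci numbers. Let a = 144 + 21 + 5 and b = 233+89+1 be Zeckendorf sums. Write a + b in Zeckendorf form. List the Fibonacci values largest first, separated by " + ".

377 + 89 + 21 + 5 + 1

The two numbers are 170 and 323, so their sum is 493.
Greedily peel off the largest Fibonacci term at each step:
take 377 (≤ 493); 493 − 377 = 116
take 89 (≤ 116); 116 − 89 = 27
take 21 (≤ 27); 27 − 21 = 6
take 5 (≤ 6); 6 − 5 = 1
take 1 (≤ 1); 1 − 1 = 0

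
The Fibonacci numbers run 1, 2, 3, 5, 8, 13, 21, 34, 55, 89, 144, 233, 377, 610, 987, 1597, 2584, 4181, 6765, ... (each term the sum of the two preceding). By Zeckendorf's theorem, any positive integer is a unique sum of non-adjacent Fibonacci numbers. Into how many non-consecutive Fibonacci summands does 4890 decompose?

5

take 4181 (≤ 4890); 4890 − 4181 = 709
take 610 (≤ 709); 709 − 610 = 99
take 89 (≤ 99); 99 − 89 = 10
take 8 (≤ 10); 10 − 8 = 2
take 2 (≤ 2); 2 − 2 = 0
4890 = 4181 + 610 + 89 + 8 + 2, which has 5 terms.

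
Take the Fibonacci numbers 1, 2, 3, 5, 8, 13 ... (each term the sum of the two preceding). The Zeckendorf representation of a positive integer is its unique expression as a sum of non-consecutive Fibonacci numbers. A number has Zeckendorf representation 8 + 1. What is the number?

9

8 + 1 = 9.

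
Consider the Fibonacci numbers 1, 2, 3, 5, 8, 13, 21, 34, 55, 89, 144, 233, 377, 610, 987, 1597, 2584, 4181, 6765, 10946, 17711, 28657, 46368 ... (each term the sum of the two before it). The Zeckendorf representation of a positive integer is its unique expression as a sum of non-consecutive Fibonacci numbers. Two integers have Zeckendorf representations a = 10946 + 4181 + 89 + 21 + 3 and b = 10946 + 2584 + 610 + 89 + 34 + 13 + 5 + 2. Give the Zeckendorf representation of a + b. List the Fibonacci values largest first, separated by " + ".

28657 + 610 + 233 + 21 + 2

The two numbers are 15240 and 14283, so their sum is 29523.
subtract 28657 from 29523: 866 remains
subtract 610 from 866: 256 remains
subtract 233 from 256: 23 remains
subtract 21 from 23: 2 remains
subtract 2 from 2: 0 remains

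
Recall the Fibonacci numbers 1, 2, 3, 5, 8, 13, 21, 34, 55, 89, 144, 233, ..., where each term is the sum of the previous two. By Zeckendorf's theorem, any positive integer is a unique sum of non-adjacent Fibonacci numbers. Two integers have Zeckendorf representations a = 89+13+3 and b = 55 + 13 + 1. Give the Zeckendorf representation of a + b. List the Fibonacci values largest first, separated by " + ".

144 + 21 + 8 + 1

The two numbers are 105 and 69, so their sum is 174.
174 − 144 = 30
30 − 21 = 9
9 − 8 = 1
1 − 1 = 0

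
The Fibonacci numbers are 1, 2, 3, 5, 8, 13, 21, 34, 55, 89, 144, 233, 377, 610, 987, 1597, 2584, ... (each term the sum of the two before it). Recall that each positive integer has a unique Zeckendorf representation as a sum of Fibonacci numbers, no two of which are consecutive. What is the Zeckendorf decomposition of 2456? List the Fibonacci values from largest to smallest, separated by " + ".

Greedily peel off the largest Fibonacci term at each step:
take 1597 (≤ 2456); 2456 − 1597 = 859
take 610 (≤ 859); 859 − 610 = 249
take 233 (≤ 249); 249 − 233 = 16
take 13 (≤ 16); 16 − 13 = 3
take 3 (≤ 3); 3 − 3 = 0
So 2456 = 1597 + 610 + 233 + 13 + 3, with no two terms consecutive in the sequence.

1597 + 610 + 233 + 13 + 3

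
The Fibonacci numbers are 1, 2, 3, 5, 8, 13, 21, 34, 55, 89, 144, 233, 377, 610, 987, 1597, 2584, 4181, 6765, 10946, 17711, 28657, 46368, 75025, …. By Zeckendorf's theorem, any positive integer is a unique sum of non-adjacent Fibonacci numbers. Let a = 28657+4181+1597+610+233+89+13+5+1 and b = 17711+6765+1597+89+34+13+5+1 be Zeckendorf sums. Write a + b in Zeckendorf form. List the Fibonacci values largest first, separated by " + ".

46368 + 10946 + 4181 + 89 + 13 + 3 + 1

The two numbers are 35386 and 26215, so their sum is 61601.
Greedy algorithm:
61601: greatest Fibonacci not exceeding it is 46368, leaving 15233
15233: greatest Fibonacci not exceeding it is 10946, leaving 4287
4287: greatest Fibonacci not exceeding it is 4181, leaving 106
106: greatest Fibonacci not exceeding it is 89, leaving 17
17: greatest Fibonacci not exceeding it is 13, leaving 4
4: greatest Fibonacci not exceeding it is 3, leaving 1
1: greatest Fibonacci not exceeding it is 1, leaving 0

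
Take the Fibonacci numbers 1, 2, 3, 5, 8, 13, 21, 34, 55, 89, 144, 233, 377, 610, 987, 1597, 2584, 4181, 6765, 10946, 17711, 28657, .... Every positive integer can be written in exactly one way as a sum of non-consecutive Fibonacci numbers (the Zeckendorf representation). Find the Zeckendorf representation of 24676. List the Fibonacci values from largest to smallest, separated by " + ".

17711 + 6765 + 144 + 55 + 1

largest Fibonacci ≤ 24676 is 17711; 24676 − 17711 = 6965
largest Fibonacci ≤ 6965 is 6765; 6965 − 6765 = 200
largest Fibonacci ≤ 200 is 144; 200 − 144 = 56
largest Fibonacci ≤ 56 is 55; 56 − 55 = 1
largest Fibonacci ≤ 1 is 1; 1 − 1 = 0
So 24676 = 17711 + 6765 + 144 + 55 + 1, with no two terms consecutive in the sequence.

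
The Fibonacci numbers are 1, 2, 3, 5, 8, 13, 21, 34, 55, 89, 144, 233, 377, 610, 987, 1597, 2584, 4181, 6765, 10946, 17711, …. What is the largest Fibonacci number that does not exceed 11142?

10946 ≤ 11142 < 17711, so the largest Fibonacci number not exceeding 11142 is 10946.

10946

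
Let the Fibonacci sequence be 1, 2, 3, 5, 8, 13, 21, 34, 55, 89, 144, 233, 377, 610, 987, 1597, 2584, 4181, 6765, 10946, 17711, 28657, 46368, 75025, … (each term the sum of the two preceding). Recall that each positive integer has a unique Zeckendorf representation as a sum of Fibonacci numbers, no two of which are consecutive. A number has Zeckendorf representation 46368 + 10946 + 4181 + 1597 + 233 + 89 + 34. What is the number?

46368 + 10946 + 4181 + 1597 + 233 + 89 + 34 = 63448.

63448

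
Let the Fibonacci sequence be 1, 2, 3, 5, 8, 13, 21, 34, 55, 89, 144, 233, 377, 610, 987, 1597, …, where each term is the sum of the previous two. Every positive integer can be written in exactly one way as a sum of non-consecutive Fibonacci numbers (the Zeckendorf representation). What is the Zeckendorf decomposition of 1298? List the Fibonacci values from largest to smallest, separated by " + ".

Repeatedly subtract the largest Fibonacci number that fits:
1298 − 987 = 311
311 − 233 = 78
78 − 55 = 23
23 − 21 = 2
2 − 2 = 0
So 1298 = 987 + 233 + 55 + 21 + 2, with no two terms consecutive in the sequence.

987 + 233 + 55 + 21 + 2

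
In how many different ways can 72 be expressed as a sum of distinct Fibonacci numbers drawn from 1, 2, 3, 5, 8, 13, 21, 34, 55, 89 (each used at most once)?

4

Each representation comes from the Zeckendorf form by replacing some F_k with F_{k−1} + F_{k−2} where possible.
72 = 55+13+3+1 = 55+8+5+3+1 = 34+21+13+3+1 = … (1 more), for 4 in all.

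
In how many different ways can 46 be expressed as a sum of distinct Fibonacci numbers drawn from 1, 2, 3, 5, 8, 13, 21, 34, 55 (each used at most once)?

2

Starting from the Zeckendorf form and repeatedly splitting a term F_k into F_{k−1} + F_{k−2} (when neither is already used) reaches every representation.
46 = 34+8+3+1 = 21+13+8+3+1 — 2 representations.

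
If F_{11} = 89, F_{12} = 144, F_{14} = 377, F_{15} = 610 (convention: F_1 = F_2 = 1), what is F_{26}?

121393

By the addition formula F_{m+n} = F_m F_{n+1} + F_{m−1} F_n with m=12, n=14: F_{26} = 144·610 + 89·377 = 87840 + 33553 = 121393.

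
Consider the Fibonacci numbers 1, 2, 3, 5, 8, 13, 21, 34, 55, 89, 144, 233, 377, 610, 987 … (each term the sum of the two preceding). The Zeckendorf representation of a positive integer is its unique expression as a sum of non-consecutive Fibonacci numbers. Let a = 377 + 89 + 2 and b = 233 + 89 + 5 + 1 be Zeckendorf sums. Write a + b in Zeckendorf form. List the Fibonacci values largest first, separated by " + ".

610 + 144 + 34 + 8

The two numbers are 468 and 328, so their sum is 796.
subtract 610 from 796: 186 remains
subtract 144 from 186: 42 remains
subtract 34 from 42: 8 remains
subtract 8 from 8: 0 remains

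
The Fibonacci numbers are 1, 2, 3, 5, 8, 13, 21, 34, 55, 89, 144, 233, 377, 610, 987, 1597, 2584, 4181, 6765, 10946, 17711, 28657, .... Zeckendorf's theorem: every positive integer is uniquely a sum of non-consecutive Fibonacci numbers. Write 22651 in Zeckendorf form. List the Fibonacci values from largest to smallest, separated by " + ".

Greedy algorithm:
22651 − 17711 = 4940
4940 − 4181 = 759
759 − 610 = 149
149 − 144 = 5
5 − 5 = 0
So 22651 = 17711 + 4181 + 610 + 144 + 5, with no two terms consecutive in the sequence.

17711 + 4181 + 610 + 144 + 5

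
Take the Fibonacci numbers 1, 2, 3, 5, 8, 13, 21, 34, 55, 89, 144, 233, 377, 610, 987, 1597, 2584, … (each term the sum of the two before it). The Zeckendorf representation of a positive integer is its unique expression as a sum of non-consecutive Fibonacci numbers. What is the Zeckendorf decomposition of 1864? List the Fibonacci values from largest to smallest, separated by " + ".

Repeatedly subtract the largest Fibonacci number that fits:
1597 ≤ 1864 < 2584, so take 1597; remainder 267
233 ≤ 267 < 377, so take 233; remainder 34
34 ≤ 34 < 55, so take 34; remainder 0
So 1864 = 1597 + 233 + 34, with no two terms consecutive in the sequence.

1597 + 233 + 34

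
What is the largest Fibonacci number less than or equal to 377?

377 ≤ 377 < 610, so the largest Fibonacci number not exceeding 377 is 377.

377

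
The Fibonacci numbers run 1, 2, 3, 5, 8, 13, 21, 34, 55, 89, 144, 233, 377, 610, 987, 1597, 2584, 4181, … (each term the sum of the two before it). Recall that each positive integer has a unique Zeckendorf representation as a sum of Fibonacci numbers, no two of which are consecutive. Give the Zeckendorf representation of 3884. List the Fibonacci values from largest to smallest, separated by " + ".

largest Fibonacci ≤ 3884 is 2584; 3884 − 2584 = 1300
largest Fibonacci ≤ 1300 is 987; 1300 − 987 = 313
largest Fibonacci ≤ 313 is 233; 313 − 233 = 80
largest Fibonacci ≤ 80 is 55; 80 − 55 = 25
largest Fibonacci ≤ 25 is 21; 25 − 21 = 4
largest Fibonacci ≤ 4 is 3; 4 − 3 = 1
largest Fibonacci ≤ 1 is 1; 1 − 1 = 0
So 3884 = 2584 + 987 + 233 + 55 + 21 + 3 + 1, with no two terms consecutive in the sequence.

2584 + 987 + 233 + 55 + 21 + 3 + 1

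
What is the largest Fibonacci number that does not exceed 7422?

6765

6765 ≤ 7422 < 10946, so the largest Fibonacci number not exceeding 7422 is 6765.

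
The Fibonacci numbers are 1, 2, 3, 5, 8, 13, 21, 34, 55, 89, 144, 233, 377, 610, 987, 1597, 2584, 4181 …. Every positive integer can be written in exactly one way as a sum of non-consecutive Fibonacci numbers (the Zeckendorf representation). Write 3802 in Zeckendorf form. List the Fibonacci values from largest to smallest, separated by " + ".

2584 + 987 + 144 + 55 + 21 + 8 + 3

subtract 2584 from 3802: 1218 remains
subtract 987 from 1218: 231 remains
subtract 144 from 231: 87 remains
subtract 55 from 87: 32 remains
subtract 21 from 32: 11 remains
subtract 8 from 11: 3 remains
subtract 3 from 3: 0 remains
So 3802 = 2584 + 987 + 144 + 55 + 21 + 8 + 3, with no two terms consecutive in the sequence.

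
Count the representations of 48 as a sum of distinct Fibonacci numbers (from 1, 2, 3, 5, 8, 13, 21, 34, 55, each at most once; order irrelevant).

5

48 = 34+13+1 = 34+8+5+1 = 34+8+3+2+1 = 21+13+8+5+1 = 21+13+8+3+2+1 — 5 representations.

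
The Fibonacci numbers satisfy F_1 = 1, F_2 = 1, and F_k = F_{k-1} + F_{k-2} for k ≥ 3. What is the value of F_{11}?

Iterating the recurrence up to F_{4} = 3 and F_{3} = 2:
F_{5} = F_{4} + F_{3} = 3 + 2 = 5
F_{6} = F_{5} + F_{4} = 5 + 3 = 8
F_{7} = F_{6} + F_{5} = 8 + 5 = 13
F_{8} = F_{7} + F_{6} = 13 + 8 = 21
F_{9} = F_{8} + F_{7} = 21 + 13 = 34
F_{10} = F_{9} + F_{8} = 34 + 21 = 55
F_{11} = F_{10} + F_{9} = 55 + 34 = 89

89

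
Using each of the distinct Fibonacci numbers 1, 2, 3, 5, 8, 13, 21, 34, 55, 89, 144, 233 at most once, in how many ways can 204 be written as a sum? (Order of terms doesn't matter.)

204 = 144+55+5 = 144+55+3+2 = 144+34+21+5 = 144+34+21+3+2 = … (6 more), for 10 in all.

10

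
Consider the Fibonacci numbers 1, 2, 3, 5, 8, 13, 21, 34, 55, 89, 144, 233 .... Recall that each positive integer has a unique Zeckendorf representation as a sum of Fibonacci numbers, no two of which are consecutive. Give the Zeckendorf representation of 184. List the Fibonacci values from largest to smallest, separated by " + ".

184 − 144 = 40
40 − 34 = 6
6 − 5 = 1
1 − 1 = 0
So 184 = 144 + 34 + 5 + 1, with no two terms consecutive in the sequence.

144 + 34 + 5 + 1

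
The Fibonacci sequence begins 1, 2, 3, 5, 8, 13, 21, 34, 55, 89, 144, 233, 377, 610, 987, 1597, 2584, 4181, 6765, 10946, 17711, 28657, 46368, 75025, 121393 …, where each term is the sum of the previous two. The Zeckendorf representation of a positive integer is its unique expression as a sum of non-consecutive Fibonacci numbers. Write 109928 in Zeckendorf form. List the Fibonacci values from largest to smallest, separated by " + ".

75025 + 28657 + 4181 + 1597 + 377 + 89 + 2

Greedily peel off the largest Fibonacci term at each step:
subtract 75025 from 109928: 34903 remains
subtract 28657 from 34903: 6246 remains
subtract 4181 from 6246: 2065 remains
subtract 1597 from 2065: 468 remains
subtract 377 from 468: 91 remains
subtract 89 from 91: 2 remains
subtract 2 from 2: 0 remains
So 109928 = 75025 + 28657 + 4181 + 1597 + 377 + 89 + 2, with no two terms consecutive in the sequence.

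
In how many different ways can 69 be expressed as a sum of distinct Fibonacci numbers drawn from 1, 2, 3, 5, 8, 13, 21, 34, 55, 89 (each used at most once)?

6

Starting from the Zeckendorf form and repeatedly splitting a term F_k into F_{k−1} + F_{k−2} (when neither is already used) reaches every representation.
69 = 55+13+1 = 55+8+5+1 = 34+21+13+1 = … (3 more), for 6 in all.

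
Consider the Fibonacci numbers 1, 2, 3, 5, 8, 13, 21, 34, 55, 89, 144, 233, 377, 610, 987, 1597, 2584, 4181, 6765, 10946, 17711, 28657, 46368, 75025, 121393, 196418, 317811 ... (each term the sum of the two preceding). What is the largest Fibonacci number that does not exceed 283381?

196418

196418 ≤ 283381 < 317811, so the largest Fibonacci number not exceeding 283381 is 196418.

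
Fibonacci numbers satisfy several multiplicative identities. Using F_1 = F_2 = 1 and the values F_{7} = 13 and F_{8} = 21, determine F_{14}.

By the doubling identity F_{2k} = F_k(2F_{k+1} − F_k): F_{14} = 13·(2·21 − 13) = 13·29 = 377.

377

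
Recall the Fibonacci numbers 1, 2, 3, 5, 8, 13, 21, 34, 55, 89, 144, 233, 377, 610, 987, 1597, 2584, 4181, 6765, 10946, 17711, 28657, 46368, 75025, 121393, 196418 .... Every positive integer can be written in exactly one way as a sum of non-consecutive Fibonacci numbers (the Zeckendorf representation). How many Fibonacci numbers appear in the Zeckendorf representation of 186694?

6

121393 ≤ 186694 < 196418, so take 121393; remainder 65301
46368 ≤ 65301 < 75025, so take 46368; remainder 18933
17711 ≤ 18933 < 28657, so take 17711; remainder 1222
987 ≤ 1222 < 1597, so take 987; remainder 235
233 ≤ 235 < 377, so take 233; remainder 2
2 ≤ 2 < 3, so take 2; remainder 0
186694 = 121393 + 46368 + 17711 + 987 + 233 + 2, which has 6 terms.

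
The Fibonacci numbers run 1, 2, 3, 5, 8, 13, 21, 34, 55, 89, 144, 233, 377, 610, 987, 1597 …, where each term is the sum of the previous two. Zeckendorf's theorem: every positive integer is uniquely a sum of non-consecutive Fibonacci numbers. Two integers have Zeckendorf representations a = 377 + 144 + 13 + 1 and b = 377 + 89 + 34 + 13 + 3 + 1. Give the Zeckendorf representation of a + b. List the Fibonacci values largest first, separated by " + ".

987 + 55 + 8 + 2

The two numbers are 535 and 517, so their sum is 1052.
Greedily peel off the largest Fibonacci term at each step:
987 ≤ 1052 < 1597, so take 987; remainder 65
55 ≤ 65 < 89, so take 55; remainder 10
8 ≤ 10 < 13, so take 8; remainder 2
2 ≤ 2 < 3, so take 2; remainder 0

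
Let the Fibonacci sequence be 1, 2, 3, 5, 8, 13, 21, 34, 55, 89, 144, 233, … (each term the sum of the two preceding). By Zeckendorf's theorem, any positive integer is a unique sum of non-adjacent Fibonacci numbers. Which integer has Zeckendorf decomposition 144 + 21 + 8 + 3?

176

144 + 21 + 8 + 3 = 176.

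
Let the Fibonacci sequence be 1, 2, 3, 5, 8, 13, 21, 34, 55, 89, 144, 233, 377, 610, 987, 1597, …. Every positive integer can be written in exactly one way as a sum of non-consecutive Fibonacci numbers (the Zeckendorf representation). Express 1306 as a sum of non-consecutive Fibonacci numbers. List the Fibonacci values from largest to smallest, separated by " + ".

987 + 233 + 55 + 21 + 8 + 2

1306 − 987 = 319
319 − 233 = 86
86 − 55 = 31
31 − 21 = 10
10 − 8 = 2
2 − 2 = 0
So 1306 = 987 + 233 + 55 + 21 + 8 + 2, with no two terms consecutive in the sequence.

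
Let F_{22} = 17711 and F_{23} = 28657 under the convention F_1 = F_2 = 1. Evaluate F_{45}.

By F_{2k+1} = F_k² + F_{k+1}²: F_{45} = 17711² + 28657² = 313679521 + 821223649 = 1134903170.

1134903170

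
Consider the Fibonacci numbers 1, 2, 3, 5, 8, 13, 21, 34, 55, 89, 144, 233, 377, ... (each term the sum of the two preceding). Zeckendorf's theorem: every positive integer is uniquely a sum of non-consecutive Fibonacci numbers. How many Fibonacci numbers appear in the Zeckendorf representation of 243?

Repeatedly subtract the largest Fibonacci number that fits:
largest Fibonacci ≤ 243 is 233; 243 − 233 = 10
largest Fibonacci ≤ 10 is 8; 10 − 8 = 2
largest Fibonacci ≤ 2 is 2; 2 − 2 = 0
243 = 233 + 8 + 2, which has 3 terms.

3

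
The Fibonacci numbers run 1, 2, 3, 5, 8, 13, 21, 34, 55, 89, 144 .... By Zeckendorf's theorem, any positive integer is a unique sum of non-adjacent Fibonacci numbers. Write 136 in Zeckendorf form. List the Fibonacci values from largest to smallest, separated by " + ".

89 + 34 + 13

Repeatedly subtract the largest Fibonacci number that fits:
89 ≤ 136 < 144, so take 89; remainder 47
34 ≤ 47 < 55, so take 34; remainder 13
13 ≤ 13 < 21, so take 13; remainder 0
So 136 = 89 + 34 + 13, with no two terms consecutive in the sequence.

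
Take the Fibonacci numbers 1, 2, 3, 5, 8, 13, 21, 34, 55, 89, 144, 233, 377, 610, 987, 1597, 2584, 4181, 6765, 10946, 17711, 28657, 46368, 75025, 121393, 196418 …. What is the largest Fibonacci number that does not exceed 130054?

121393 ≤ 130054 < 196418, so the largest Fibonacci number not exceeding 130054 is 121393.

121393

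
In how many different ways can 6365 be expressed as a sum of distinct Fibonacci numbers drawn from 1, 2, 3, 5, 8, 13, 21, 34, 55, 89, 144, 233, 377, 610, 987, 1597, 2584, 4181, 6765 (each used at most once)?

Each representation comes from the Zeckendorf form by replacing some F_k with F_{k−1} + F_{k−2} where possible.
6365 = 4181+1597+377+144+55+8+3 = 4181+1597+377+144+55+8+2+1 = 4181+1597+377+144+34+21+8+3 = … (42 more), for 45 in all.

45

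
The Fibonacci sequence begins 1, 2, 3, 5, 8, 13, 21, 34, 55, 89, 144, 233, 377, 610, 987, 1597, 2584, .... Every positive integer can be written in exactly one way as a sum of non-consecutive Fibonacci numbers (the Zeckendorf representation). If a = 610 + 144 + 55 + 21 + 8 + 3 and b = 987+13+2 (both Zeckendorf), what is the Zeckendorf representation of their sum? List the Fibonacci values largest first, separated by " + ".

1597 + 233 + 13

The two numbers are 841 and 1002, so their sum is 1843.
Repeatedly subtract the largest Fibonacci number that fits:
subtract 1597 from 1843: 246 remains
subtract 233 from 246: 13 remains
subtract 13 from 13: 0 remains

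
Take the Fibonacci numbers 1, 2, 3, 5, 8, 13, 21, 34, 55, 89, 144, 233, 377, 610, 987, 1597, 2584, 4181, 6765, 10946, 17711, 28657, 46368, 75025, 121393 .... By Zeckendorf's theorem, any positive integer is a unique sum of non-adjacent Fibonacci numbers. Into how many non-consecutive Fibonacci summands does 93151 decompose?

6

Greedy algorithm:
largest Fibonacci ≤ 93151 is 75025; 93151 − 75025 = 18126
largest Fibonacci ≤ 18126 is 17711; 18126 − 17711 = 415
largest Fibonacci ≤ 415 is 377; 415 − 377 = 38
largest Fibonacci ≤ 38 is 34; 38 − 34 = 4
largest Fibonacci ≤ 4 is 3; 4 − 3 = 1
largest Fibonacci ≤ 1 is 1; 1 − 1 = 0
93151 = 75025 + 17711 + 377 + 34 + 3 + 1, which has 6 terms.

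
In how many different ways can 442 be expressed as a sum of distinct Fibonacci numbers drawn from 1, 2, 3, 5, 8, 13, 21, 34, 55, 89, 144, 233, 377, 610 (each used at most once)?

Starting from the Zeckendorf form and repeatedly splitting a term F_k into F_{k−1} + F_{k−2} (when neither is already used) reaches every representation.
442 = 377+55+8+2 = 377+55+5+3+2 = 377+34+21+8+2 = 233+144+55+8+2 = 377+34+21+5+3+2 = … (8 more), for 13 in all.

13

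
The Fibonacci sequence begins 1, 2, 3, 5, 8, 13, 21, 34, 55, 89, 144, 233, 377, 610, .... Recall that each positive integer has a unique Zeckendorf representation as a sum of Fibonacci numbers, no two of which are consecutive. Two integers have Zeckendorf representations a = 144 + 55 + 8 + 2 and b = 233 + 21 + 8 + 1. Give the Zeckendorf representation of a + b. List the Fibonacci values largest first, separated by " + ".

377 + 89 + 5 + 1

The two numbers are 209 and 263, so their sum is 472.
Greedy algorithm:
take 377 (≤ 472); 472 − 377 = 95
take 89 (≤ 95); 95 − 89 = 6
take 5 (≤ 6); 6 − 5 = 1
take 1 (≤ 1); 1 − 1 = 0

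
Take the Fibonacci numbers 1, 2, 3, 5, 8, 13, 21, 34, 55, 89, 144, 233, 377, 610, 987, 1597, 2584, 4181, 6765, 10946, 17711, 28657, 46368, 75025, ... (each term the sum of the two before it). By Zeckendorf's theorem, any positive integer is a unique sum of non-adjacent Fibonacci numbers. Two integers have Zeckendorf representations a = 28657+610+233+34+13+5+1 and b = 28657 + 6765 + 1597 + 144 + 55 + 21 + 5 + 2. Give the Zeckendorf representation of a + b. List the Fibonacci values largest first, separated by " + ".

46368 + 17711 + 2584 + 89 + 34 + 13

The two numbers are 29553 and 37246, so their sum is 66799.
46368 ≤ 66799 < 75025, so take 46368; remainder 20431
17711 ≤ 20431 < 28657, so take 17711; remainder 2720
2584 ≤ 2720 < 4181, so take 2584; remainder 136
89 ≤ 136 < 144, so take 89; remainder 47
34 ≤ 47 < 55, so take 34; remainder 13
13 ≤ 13 < 21, so take 13; remainder 0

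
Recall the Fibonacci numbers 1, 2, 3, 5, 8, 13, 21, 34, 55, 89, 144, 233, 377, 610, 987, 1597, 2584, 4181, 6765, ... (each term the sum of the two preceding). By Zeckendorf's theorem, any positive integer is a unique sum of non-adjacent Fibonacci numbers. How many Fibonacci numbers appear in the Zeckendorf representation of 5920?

7

Repeatedly subtract the largest Fibonacci number that fits:
largest Fibonacci ≤ 5920 is 4181; 5920 − 4181 = 1739
largest Fibonacci ≤ 1739 is 1597; 1739 − 1597 = 142
largest Fibonacci ≤ 142 is 89; 142 − 89 = 53
largest Fibonacci ≤ 53 is 34; 53 − 34 = 19
largest Fibonacci ≤ 19 is 13; 19 − 13 = 6
largest Fibonacci ≤ 6 is 5; 6 − 5 = 1
largest Fibonacci ≤ 1 is 1; 1 − 1 = 0
5920 = 4181 + 1597 + 89 + 34 + 13 + 5 + 1, which has 7 terms.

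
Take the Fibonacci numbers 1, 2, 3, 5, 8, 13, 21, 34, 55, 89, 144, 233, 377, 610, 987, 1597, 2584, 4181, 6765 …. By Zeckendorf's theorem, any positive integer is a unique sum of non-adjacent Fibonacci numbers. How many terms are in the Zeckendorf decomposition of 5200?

subtract 4181 from 5200: 1019 remains
subtract 987 from 1019: 32 remains
subtract 21 from 32: 11 remains
subtract 8 from 11: 3 remains
subtract 3 from 3: 0 remains
5200 = 4181 + 987 + 21 + 8 + 3, which has 5 terms.

5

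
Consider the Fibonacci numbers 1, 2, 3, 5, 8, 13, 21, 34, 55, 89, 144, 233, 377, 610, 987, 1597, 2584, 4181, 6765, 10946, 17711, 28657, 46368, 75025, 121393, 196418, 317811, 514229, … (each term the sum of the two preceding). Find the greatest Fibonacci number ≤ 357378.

317811 ≤ 357378 < 514229, so the largest Fibonacci number not exceeding 357378 is 317811.

317811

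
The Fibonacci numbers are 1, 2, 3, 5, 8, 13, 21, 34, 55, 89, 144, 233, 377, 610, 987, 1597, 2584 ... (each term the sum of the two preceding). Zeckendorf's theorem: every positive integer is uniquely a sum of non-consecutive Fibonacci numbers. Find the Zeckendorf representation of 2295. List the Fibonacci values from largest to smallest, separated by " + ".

1597 + 610 + 55 + 21 + 8 + 3 + 1

1597 ≤ 2295 < 2584, so take 1597; remainder 698
610 ≤ 698 < 987, so take 610; remainder 88
55 ≤ 88 < 89, so take 55; remainder 33
21 ≤ 33 < 34, so take 21; remainder 12
8 ≤ 12 < 13, so take 8; remainder 4
3 ≤ 4 < 5, so take 3; remainder 1
1 ≤ 1 < 2, so take 1; remainder 0
So 2295 = 1597 + 610 + 55 + 21 + 8 + 3 + 1, with no two terms consecutive in the sequence.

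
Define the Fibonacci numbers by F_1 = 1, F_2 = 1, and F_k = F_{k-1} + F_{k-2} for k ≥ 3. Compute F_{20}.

Iterating the recurrence up to F_{13} = 233 and F_{12} = 144:
F_{14} = F_{13} + F_{12} = 233 + 144 = 377
F_{15} = F_{14} + F_{13} = 377 + 233 = 610
F_{16} = F_{15} + F_{14} = 610 + 377 = 987
F_{17} = F_{16} + F_{15} = 987 + 610 = 1597
F_{18} = F_{17} + F_{16} = 1597 + 987 = 2584
F_{19} = F_{18} + F_{17} = 2584 + 1597 = 4181
F_{20} = F_{19} + F_{18} = 4181 + 2584 = 6765

6765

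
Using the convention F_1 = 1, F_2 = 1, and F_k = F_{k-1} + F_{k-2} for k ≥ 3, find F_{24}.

46368

Iterating the recurrence up to F_{20} = 6765 and F_{19} = 4181:
F_{21} = F_{20} + F_{19} = 6765 + 4181 = 10946
F_{22} = F_{21} + F_{20} = 10946 + 6765 = 17711
F_{23} = F_{22} + F_{21} = 17711 + 10946 = 28657
F_{24} = F_{23} + F_{22} = 28657 + 17711 = 46368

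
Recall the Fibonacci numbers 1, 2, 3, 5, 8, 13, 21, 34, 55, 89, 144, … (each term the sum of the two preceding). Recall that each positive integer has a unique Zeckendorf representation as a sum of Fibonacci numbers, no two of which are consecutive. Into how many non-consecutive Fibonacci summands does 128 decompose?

3

Greedy algorithm:
128: greatest Fibonacci not exceeding it is 89, leaving 39
39: greatest Fibonacci not exceeding it is 34, leaving 5
5: greatest Fibonacci not exceeding it is 5, leaving 0
128 = 89 + 34 + 5, which has 3 terms.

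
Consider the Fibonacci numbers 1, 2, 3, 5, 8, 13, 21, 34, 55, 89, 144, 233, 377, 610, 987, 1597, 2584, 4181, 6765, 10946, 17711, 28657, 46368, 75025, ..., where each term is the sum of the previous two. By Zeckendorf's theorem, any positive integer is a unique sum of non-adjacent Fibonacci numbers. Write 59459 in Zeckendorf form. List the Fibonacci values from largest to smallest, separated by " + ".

46368 + 10946 + 1597 + 377 + 144 + 21 + 5 + 1

Repeatedly subtract the largest Fibonacci number that fits:
subtract 46368 from 59459: 13091 remains
subtract 10946 from 13091: 2145 remains
subtract 1597 from 2145: 548 remains
subtract 377 from 548: 171 remains
subtract 144 from 171: 27 remains
subtract 21 from 27: 6 remains
subtract 5 from 6: 1 remains
subtract 1 from 1: 0 remains
So 59459 = 46368 + 10946 + 1597 + 377 + 144 + 21 + 5 + 1, with no two terms consecutive in the sequence.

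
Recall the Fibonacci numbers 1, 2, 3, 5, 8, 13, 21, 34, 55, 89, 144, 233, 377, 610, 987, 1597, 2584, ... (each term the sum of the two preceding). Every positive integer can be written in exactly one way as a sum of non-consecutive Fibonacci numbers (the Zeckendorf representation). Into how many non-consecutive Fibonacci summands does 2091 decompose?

take 1597 (≤ 2091); 2091 − 1597 = 494
take 377 (≤ 494); 494 − 377 = 117
take 89 (≤ 117); 117 − 89 = 28
take 21 (≤ 28); 28 − 21 = 7
take 5 (≤ 7); 7 − 5 = 2
take 2 (≤ 2); 2 − 2 = 0
2091 = 1597 + 377 + 89 + 21 + 5 + 2, which has 6 terms.

6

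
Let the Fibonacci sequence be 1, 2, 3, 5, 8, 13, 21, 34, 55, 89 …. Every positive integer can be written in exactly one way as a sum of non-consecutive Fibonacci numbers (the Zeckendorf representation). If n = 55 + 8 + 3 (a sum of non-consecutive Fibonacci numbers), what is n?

55 + 8 + 3 = 66.

66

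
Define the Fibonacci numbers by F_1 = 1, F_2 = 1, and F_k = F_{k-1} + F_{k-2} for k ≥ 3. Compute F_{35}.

9227465

Iterating the recurrence up to F_{31} = 1346269 and F_{30} = 832040:
F_{32} = F_{31} + F_{30} = 1346269 + 832040 = 2178309
F_{33} = F_{32} + F_{31} = 2178309 + 1346269 = 3524578
F_{34} = F_{33} + F_{32} = 3524578 + 2178309 = 5702887
F_{35} = F_{34} + F_{33} = 5702887 + 3524578 = 9227465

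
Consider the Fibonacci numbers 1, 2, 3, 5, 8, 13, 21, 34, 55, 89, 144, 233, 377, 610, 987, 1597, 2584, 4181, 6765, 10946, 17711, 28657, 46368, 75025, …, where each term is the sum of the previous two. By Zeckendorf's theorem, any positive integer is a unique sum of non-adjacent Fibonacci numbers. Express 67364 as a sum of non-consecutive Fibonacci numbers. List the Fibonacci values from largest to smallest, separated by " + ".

Repeatedly subtract the largest Fibonacci number that fits:
67364: greatest Fibonacci not exceeding it is 46368, leaving 20996
20996: greatest Fibonacci not exceeding it is 17711, leaving 3285
3285: greatest Fibonacci not exceeding it is 2584, leaving 701
701: greatest Fibonacci not exceeding it is 610, leaving 91
91: greatest Fibonacci not exceeding it is 89, leaving 2
2: greatest Fibonacci not exceeding it is 2, leaving 0
So 67364 = 46368 + 17711 + 2584 + 610 + 89 + 2, with no two terms consecutive in the sequence.

46368 + 17711 + 2584 + 610 + 89 + 2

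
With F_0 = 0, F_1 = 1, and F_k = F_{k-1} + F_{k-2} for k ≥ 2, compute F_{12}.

Iterating the recurrence up to F_{7} = 13 and F_{6} = 8:
F_{8} = F_{7} + F_{6} = 13 + 8 = 21
F_{9} = F_{8} + F_{7} = 21 + 13 = 34
F_{10} = F_{9} + F_{8} = 34 + 21 = 55
F_{11} = F_{10} + F_{9} = 55 + 34 = 89
F_{12} = F_{11} + F_{10} = 89 + 55 = 144

144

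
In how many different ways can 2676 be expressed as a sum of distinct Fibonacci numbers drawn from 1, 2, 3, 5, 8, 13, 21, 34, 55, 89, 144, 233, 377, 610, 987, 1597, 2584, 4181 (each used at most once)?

Each representation comes from the Zeckendorf form by replacing some F_k with F_{k−1} + F_{k−2} where possible.
2676 = 2584+89+3 = 2584+89+2+1 = 2584+55+34+3 = … (29 more), for 32 in all.

32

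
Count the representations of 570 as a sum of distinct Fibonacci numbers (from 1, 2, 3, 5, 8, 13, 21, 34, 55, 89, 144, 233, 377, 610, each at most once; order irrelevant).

9

570 = 377+144+34+13+2 = 377+144+34+8+5+2 = 377+89+55+34+13+2 = … (6 more), for 9 in all.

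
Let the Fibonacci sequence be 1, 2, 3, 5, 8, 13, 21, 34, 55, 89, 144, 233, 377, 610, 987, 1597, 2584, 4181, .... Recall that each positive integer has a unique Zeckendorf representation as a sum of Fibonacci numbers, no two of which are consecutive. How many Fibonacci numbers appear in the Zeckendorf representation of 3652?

Greedy algorithm:
2584 ≤ 3652 < 4181, so take 2584; remainder 1068
987 ≤ 1068 < 1597, so take 987; remainder 81
55 ≤ 81 < 89, so take 55; remainder 26
21 ≤ 26 < 34, so take 21; remainder 5
5 ≤ 5 < 8, so take 5; remainder 0
3652 = 2584 + 987 + 55 + 21 + 5, which has 5 terms.

5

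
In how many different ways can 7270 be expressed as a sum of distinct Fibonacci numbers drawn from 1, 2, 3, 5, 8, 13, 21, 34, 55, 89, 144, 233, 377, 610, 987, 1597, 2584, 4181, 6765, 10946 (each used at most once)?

56

Starting from the Zeckendorf form and repeatedly splitting a term F_k into F_{k−1} + F_{k−2} (when neither is already used) reaches every representation.
7270 = 6765+377+89+34+5 = 6765+377+89+34+3+2 = 6765+377+89+21+13+5 = 6765+233+144+89+34+5 = 6765+377+89+21+13+3+2 = … (51 more), for 56 in all.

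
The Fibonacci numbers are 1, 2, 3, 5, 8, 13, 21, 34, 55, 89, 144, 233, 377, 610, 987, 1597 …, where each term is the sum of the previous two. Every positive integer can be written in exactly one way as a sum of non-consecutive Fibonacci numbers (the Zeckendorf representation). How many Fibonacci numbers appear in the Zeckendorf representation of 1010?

take 987 (≤ 1010); 1010 − 987 = 23
take 21 (≤ 23); 23 − 21 = 2
take 2 (≤ 2); 2 − 2 = 0
1010 = 987 + 21 + 2, which has 3 terms.

3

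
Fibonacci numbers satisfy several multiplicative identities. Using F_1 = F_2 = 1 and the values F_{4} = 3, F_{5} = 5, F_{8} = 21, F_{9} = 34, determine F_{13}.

233

By the addition formula F_{m+n} = F_m F_{n+1} + F_{m−1} F_n with m=5, n=8: F_{13} = 5·34 + 3·21 = 170 + 63 = 233.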